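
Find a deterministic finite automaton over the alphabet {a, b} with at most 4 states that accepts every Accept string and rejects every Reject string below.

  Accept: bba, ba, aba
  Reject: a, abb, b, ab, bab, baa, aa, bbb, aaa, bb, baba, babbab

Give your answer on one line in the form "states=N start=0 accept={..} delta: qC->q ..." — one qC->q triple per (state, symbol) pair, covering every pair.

states=3 start=0 accept={2} delta: 0a->0 0b->1 1a->2 1b->1 2a->0 2b->0

State merging on the prefix tree: take the shortest (then alphabetical) example prefix whose next move is undefined and point that move at state 0, else 1, else 2, ...; a target is out if some Accept/Reject pair would then sit in one state with the same input left (inseparable). If every existing state is out, open a new one.
a: 0a undefined. 0a->0: ok.
b: 0b undefined. 0b->0: no, bba/a meet in 0. Open state 1: 0b->1.
ba: 1a undefined. 1a->0: no, ba/a meet in 0. 1a->1: no, bba/baba meet in 1 with "ba" left. Open state 2: 1a->2.
bb: 1b undefined. 1b->0: no, bba/a meet in 0. 1b->1: ok.
baa: 2a undefined. 2a->0: ok.
bab: 2b undefined. 2b->0: ok.
All examples now run through 3 states with every (state, symbol) defined. Accept strings end in {2}, Reject strings end in {0,1}; accept={2}.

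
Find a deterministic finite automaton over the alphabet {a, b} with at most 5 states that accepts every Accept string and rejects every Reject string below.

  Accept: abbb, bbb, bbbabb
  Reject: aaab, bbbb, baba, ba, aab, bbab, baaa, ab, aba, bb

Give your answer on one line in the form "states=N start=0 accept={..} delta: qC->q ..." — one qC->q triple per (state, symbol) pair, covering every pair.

State merging on the prefix tree: take the shortest (then alphabetical) example prefix whose next move is undefined and point that move at state 0, else 1, else 2, ...; a target is out if some Accept/Reject pair would then sit in one state with the same input left (inseparable). If every existing state is out, open a new one.
a: 0a undefined. 0a->0: ok.
b: 0b undefined. 0b->0: no, abbb/aaab meet in 0. Open state 1: 0b->1.
ba: 1a undefined. 1a->0: ok.
bb: 1b undefined. 1b->0: no, abbb/aaab meet in 1. 1b->1: no, abbb/aaab meet in 1. Open state 2: 1b->2.
bba: 2a undefined. 2a->0: ok.
bbb: 2b undefined. 2b->0: no, abbb/baba meet in 0. 2b->1: no, abbb/aaab meet in 1. 2b->2: no, abbb/bbbb meet in 2. Open state 3: 2b->3.
bbba: 3a undefined. 3a->0: no, bbbabb/bb meet in 2. 3a->1: ok.
bbbb: 3b undefined. 3b->0: ok.
All examples now run through 4 states with every (state, symbol) defined. Accept strings end in {3}, Reject strings end in {0,1,2}; accept={3}.

states=4 start=0 accept={3} delta: 0a->0 0b->1 1a->0 1b->2 2a->0 2b->3 3a->1 3b->0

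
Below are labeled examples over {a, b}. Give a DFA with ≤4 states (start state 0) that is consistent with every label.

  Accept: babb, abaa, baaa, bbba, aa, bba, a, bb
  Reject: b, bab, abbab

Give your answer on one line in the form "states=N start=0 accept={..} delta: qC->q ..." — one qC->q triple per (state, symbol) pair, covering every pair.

Grow the machine one transition at a time. Run the examples from 0; the earliest place one falls off (shortest prefix, ties alphabetical) gets sent to the lowest-numbered state that keeps every Accept/Reject pair distinguishable — a pair clashes when both reach the same state with identical unread suffix — and to a fresh state only if none does.
a: 0a undefined. 0a->0: ok.
b: 0b undefined. 0b->0: no, babb/b meet in 0. Open state 1: 0b->1.
ba: 1a undefined. 1a->0: ok.
bb: 1b undefined. 1b->0: ok.
All examples now run through 2 states with every (state, symbol) defined. Accept strings end in {0}, Reject strings end in {1}; accept={0}.

states=2 start=0 accept={0} delta: 0a->0 0b->1 1a->0 1b->0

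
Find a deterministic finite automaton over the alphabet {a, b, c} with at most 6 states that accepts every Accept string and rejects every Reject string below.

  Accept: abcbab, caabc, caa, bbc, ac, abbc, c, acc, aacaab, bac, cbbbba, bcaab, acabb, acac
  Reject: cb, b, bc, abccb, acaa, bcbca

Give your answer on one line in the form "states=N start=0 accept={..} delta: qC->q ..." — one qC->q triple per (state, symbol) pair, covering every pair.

states=5 start=0 accept={0,1,3} delta: 0a->1 0b->2 0c->0 1a->1 1b->1 1c->3 2a->0 2b->0 2c->4 3a->4 3b->0 3c->0 4a->4 4b->1 4c->0

State merging on the prefix tree: take the shortest (then alphabetical) example prefix whose next move is undefined and point that move at state 0, else 1, else 2, ...; a target is out if some Accept/Reject pair would then sit in one state with the same input left (inseparable). If every existing state is out, open a new one.
a: 0a undefined. 0a->0: no, caa/acaa meet in 0 with "caa" left. Open state 1: 0a->1.
b: 0b undefined. 0b->0: no, bbc/bc meet in 0 with "c" left. 0b->1: no, ac/bc meet in 1 with "c" left. Open state 2: 0b->2.
c: 0c undefined. 0c->0: ok.
aa: 1a undefined. 1a->0: no, caabc/bc meet in 2 with "c" left. 1a->1: ok.
ab: 1b undefined. 1b->0: no, abbc/bc meet in 2 with "c" left. 1b->1: ok.
ac: 1c undefined. 1c->0: no, caa/acaa meet in 1. 1c->1: no, abcbab/abccb meet in 1. 1c->2: no, caabc/cb meet in 2. Open state 3: 1c->3.
ba: 2a undefined. 2a->0: ok.
bb: 2b undefined. 2b->0: ok.
bc: 2c undefined. 2c->0: no, caa/bcbca meet in 1. 2c->1: no, caa/bc meet in 1. 2c->2: no, caa/bcbca meet in 1. 2c->3: no, caabc/bc meet in 3. Open state 4: 2c->4.
aca: 3a undefined. 3a->0: no, caa/acaa meet in 1. 3a->1: no, caa/acaa meet in 1. 3a->2: no, bbc/acaa meet in 0. 3a->3: no, caabc/acaa meet in 3. 3a->4: ok.
acc: 3c undefined. 3c->0: ok.
bca: 4a undefined. 4a->0: no, bbc/acaa meet in 0. 4a->1: no, caa/acaa meet in 1. 4a->2: no, bcaab/cb meet in 2. 4a->3: no, caabc/acaa meet in 3. 4a->4: ok.
bcb: 4b undefined. 4b->0: no, caa/bcbca meet in 1. 4b->1: ok.
abcb: 3b undefined. 3b->0: ok.
acac: 4c undefined. 4c->0: ok.
All examples now run through 5 states with every (state, symbol) defined. Accept strings end in {0,1,3}, Reject strings end in {2,4}; accept={0,1,3}.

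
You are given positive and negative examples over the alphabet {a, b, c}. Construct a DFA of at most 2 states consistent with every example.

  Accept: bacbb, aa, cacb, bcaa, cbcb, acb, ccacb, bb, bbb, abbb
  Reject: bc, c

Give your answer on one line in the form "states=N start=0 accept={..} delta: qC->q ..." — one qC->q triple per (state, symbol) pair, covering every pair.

states=2 start=0 accept={0} delta: 0a->0 0b->0 0c->1 1a->0 1b->0 1c->0

State merging on the prefix tree: take the shortest (then alphabetical) example prefix whose next move is undefined and point that move at state 0, else 1, else 2, ...; a target is out if some Accept/Reject pair would then sit in one state with the same input left (inseparable). If every existing state is out, open a new one.
a: 0a undefined. 0a->0: ok.
b: 0b undefined. 0b->0: ok.
c: 0c undefined. 0c->0: no, bacbb/bc meet in 0. Open state 1: 0c->1.
ca: 1a undefined. 1a->0: ok.
cb: 1b undefined. 1b->0: ok.
cc: 1c undefined. 1c->0: ok.
All examples now run through 2 states with every (state, symbol) defined. Accept strings end in {0}, Reject strings end in {1}; accept={0}.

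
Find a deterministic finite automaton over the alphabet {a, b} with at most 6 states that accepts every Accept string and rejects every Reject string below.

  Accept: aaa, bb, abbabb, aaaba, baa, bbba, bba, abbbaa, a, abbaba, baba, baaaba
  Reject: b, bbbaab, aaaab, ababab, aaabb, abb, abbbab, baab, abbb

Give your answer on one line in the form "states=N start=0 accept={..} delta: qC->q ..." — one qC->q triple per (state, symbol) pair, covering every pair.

states=4 start=0 accept={0,1} delta: 0a->1 0b->2 1a->0 1b->3 2a->0 2b->0 3a->0 3b->3

Grow the machine one transition at a time. Run the examples from 0; the earliest place one falls off (shortest prefix, ties alphabetical) gets sent to the lowest-numbered state that keeps every Accept/Reject pair distinguishable — a pair clashes when both reach the same state with identical unread suffix — and to a fresh state only if none does.
a: 0a undefined. 0a->0: no, bb/aaabb meet in 0 with "bb" left. Open state 1: 0a->1.
b: 0b undefined. 0b->0: no, bb/b meet in 0. 0b->1: no, a/b meet in 1. Open state 2: 0b->2.
aa: 1a undefined. 1a->0: ok.
ab: 1b undefined. 1b->0: no, bb/abbb meet in 2 with "b" left. 1b->1: no, aaa/aaabb meet in 1. 1b->2: no, bb/aaabb meet in 2 with "b" left. Open state 3: 1b->3.
ba: 2a undefined. 2a->0: ok.
bb: 2b undefined. 2b->0: ok.
aba: 3a undefined. 3a->0: ok.
abb: 3b undefined. 3b->0: no, bb/aaabb meet in 0. 3b->1: no, aaa/aaabb meet in 1. 3b->2: no, bb/abbb meet in 0. 3b->3: ok.
All examples now run through 4 states with every (state, symbol) defined. Accept strings end in {0,1}, Reject strings end in {2,3}; accept={0,1}.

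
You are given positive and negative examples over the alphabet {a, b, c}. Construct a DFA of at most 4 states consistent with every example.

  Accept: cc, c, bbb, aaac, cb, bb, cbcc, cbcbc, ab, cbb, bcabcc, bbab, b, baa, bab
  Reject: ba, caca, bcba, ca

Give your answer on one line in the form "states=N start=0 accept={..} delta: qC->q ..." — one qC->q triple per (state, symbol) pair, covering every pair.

states=3 start=0 accept={0,1} delta: 0a->0 0b->1 0c->1 1a->2 1b->0 1c->0 2a->0 2b->0 2c->1

Grow the machine one transition at a time. Run the examples from 0; the earliest place one falls off (shortest prefix, ties alphabetical) gets sent to the lowest-numbered state that keeps every Accept/Reject pair distinguishable — a pair clashes when both reach the same state with identical unread suffix — and to a fresh state only if none does.
a: 0a undefined. 0a->0: ok.
b: 0b undefined. 0b->0: no, bbb/ba meet in 0. Open state 1: 0b->1.
c: 0c undefined. 0c->0: no, cc/caca meet in 0. 0c->1: ok.
ba: 1a undefined. 1a->0: no, baa/ba meet in 0. 1a->1: no, c/ba meet in 1. Open state 2: 1a->2.
bb: 1b undefined. 1b->0: ok.
bc: 1c undefined. 1c->0: ok.
baa: 2a undefined. 2a->0: ok.
bab: 2b undefined. 2b->0: ok.
cac: 2c undefined. 2c->0: no, cc/caca meet in 0. 2c->1: ok.
All examples now run through 3 states with every (state, symbol) defined. Accept strings end in {0,1}, Reject strings end in {2}; accept={0,1}.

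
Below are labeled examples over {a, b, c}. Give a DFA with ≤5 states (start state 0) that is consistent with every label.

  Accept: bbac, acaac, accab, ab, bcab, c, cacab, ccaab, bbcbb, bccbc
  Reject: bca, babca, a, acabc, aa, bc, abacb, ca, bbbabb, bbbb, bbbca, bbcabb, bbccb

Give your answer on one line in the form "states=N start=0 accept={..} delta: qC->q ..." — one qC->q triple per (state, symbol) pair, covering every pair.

states=3 start=0 accept={1} delta: 0a->0 0b->1 0c->1 1a->0 1b->0 1c->2 2a->0 2b->0 2c->1

Fold the examples into a partial DFA from state 0: repeatedly fix the first undefined (state, symbol) met by the shortest-then-alphabetical prefix, trying targets in increasing order and rejecting any under which an Accept and a Reject string meet in one state with the same remainder; add a state when all current targets are rejected. Accepting states are where Accept strings end.
a: 0a undefined. 0a->0: ok.
b: 0b undefined. 0b->0: no, bbac/bc meet in 0 with "c" left. Open state 1: 0b->1.
c: 0c undefined. 0c->0: no, acaac/a meet in 0. 0c->1: ok.
ba: 1a undefined. 1a->0: ok.
bb: 1b undefined. 1b->0: ok.
bc: 1c undefined. 1c->0: no, bbac/bbccb meet in 1. 1c->1: no, bbac/acabc meet in 1. Open state 2: 1c->2.
bca: 2a undefined. 2a->0: ok.
bcc: 2c undefined. 2c->0: no, bccbc/acabc meet in 2. 2c->1: ok.
bbccb: 2b undefined. 2b->0: ok.
All examples now run through 3 states with every (state, symbol) defined. Accept strings end in {1}, Reject strings end in {0,2}; accept={1}.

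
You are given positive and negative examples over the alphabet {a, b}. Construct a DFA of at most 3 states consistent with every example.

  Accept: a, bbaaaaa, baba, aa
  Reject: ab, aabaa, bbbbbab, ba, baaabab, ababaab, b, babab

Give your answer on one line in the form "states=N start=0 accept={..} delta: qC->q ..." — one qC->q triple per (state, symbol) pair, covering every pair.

State merging on the prefix tree: take the shortest (then alphabetical) example prefix whose next move is undefined and point that move at state 0, else 1, else 2, ...; a target is out if some Accept/Reject pair would then sit in one state with the same input left (inseparable). If every existing state is out, open a new one.
a: 0a undefined. 0a->0: ok.
b: 0b undefined. 0b->0: no, a/ab meet in 0. Open state 1: 0b->1.
ba: 1a undefined. 1a->0: no, a/aabaa meet in 0. 1a->1: ok.
bb: 1b undefined. 1b->0: no, a/bbbbbab meet in 0. 1b->1: no, bbaaaaa/ab meet in 1. Open state 2: 1b->2.
bba: 2a undefined. 2a->0: ok.
bbb: 2b undefined. 2b->0: ok.
All examples now run through 3 states with every (state, symbol) defined. Accept strings end in {0}, Reject strings end in {1}; accept={0}.

states=3 start=0 accept={0} delta: 0a->0 0b->1 1a->1 1b->2 2a->0 2b->0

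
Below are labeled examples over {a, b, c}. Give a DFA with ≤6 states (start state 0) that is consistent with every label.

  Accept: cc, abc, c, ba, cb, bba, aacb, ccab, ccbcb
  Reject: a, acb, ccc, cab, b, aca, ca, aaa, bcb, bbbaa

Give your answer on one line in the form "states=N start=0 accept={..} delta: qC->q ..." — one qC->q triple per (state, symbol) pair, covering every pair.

states=4 start=0 accept={0,2,3} delta: 0a->1 0b->1 0c->2 1a->0 1b->1 1c->0 2a->1 2b->0 2c->3 3a->2 3b->0 3c->1

Fold the examples into a partial DFA from state 0: repeatedly fix the first undefined (state, symbol) met by the shortest-then-alphabetical prefix, trying targets in increasing order and rejecting any under which an Accept and a Reject string meet in one state with the same remainder; add a state when all current targets are rejected. Accepting states are where Accept strings end.
a: 0a undefined. 0a->0: no, cb/acb meet in 0 with "cb" left. Open state 1: 0a->1.
b: 0b undefined. 0b->0: no, ba/a meet in 1. 0b->1: ok.
c: 0c undefined. 0c->0: no, cc/ccc meet in 0. 0c->1: no, c/a meet in 1. Open state 2: 0c->2.
aa: 1a undefined. 1a->0: ok.
ab: 1b undefined. 1b->0: no, bba/a meet in 1. 1b->1: ok.
ac: 1c undefined. 1c->0: ok.
ca: 2a undefined. 2a->0: no, abc/ca meet in 0. 2a->1: ok.
cb: 2b undefined. 2b->0: ok.
cc: 2c undefined. 2c->0: no, c/ccc meet in 2. 2c->1: no, cc/a meet in 1. 2c->2: no, cc/ccc meet in 2. Open state 3: 2c->3.
cca: 3a undefined. 3a->0: no, ccab/a meet in 1. 3a->1: no, ccab/a meet in 1. 3a->2: ok.
ccb: 3b undefined. 3b->0: ok.
ccc: 3c undefined. 3c->0: no, abc/ccc meet in 0. 3c->1: ok.
All examples now run through 4 states with every (state, symbol) defined. Accept strings end in {0,2,3}, Reject strings end in {1}; accept={0,2,3}.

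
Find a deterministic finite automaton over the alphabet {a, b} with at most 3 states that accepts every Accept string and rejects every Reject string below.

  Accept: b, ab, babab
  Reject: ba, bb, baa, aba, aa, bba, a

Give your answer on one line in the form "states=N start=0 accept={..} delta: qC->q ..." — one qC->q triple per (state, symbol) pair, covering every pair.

states=2 start=0 accept={1} delta: 0a->0 0b->1 1a->0 1b->0

Grow the machine one transition at a time. Run the examples from 0; the earliest place one falls off (shortest prefix, ties alphabetical) gets sent to the lowest-numbered state that keeps every Accept/Reject pair distinguishable — a pair clashes when both reach the same state with identical unread suffix — and to a fresh state only if none does.
a: 0a undefined. 0a->0: ok.
b: 0b undefined. 0b->0: no, b/ba meet in 0. Open state 1: 0b->1.
ba: 1a undefined. 1a->0: ok.
bb: 1b undefined. 1b->0: ok.
All examples now run through 2 states with every (state, symbol) defined. Accept strings end in {1}, Reject strings end in {0}; accept={1}.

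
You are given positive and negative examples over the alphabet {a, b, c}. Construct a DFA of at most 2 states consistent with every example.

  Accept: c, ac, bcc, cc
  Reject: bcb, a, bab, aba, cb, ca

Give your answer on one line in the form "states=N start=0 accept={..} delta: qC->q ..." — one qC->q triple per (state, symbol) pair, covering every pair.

states=2 start=0 accept={1} delta: 0a->0 0b->0 0c->1 1a->0 1b->0 1c->1

Grow the machine one transition at a time. Run the examples from 0; the earliest place one falls off (shortest prefix, ties alphabetical) gets sent to the lowest-numbered state that keeps every Accept/Reject pair distinguishable — a pair clashes when both reach the same state with identical unread suffix — and to a fresh state only if none does.
a: 0a undefined. 0a->0: ok.
b: 0b undefined. 0b->0: ok.
c: 0c undefined. 0c->0: no, c/bcb meet in 0. Open state 1: 0c->1.
ca: 1a undefined. 1a->0: ok.
cb: 1b undefined. 1b->0: ok.
cc: 1c undefined. 1c->0: no, bcc/bcb meet in 0. 1c->1: ok.
All examples now run through 2 states with every (state, symbol) defined. Accept strings end in {1}, Reject strings end in {0}; accept={1}.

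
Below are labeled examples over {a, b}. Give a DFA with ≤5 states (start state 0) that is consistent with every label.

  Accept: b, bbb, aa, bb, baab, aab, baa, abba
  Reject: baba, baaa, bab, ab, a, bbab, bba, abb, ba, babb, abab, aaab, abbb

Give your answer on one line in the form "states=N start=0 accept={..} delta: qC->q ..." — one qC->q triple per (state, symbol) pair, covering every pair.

states=3 start=0 accept={0} delta: 0a->1 0b->0 1a->0 1b->2 2a->1 2b->1

Fold the examples into a partial DFA from state 0: repeatedly fix the first undefined (state, symbol) met by the shortest-then-alphabetical prefix, trying targets in increasing order and rejecting any under which an Accept and a Reject string meet in one state with the same remainder; add a state when all current targets are rejected. Accepting states are where Accept strings end.
a: 0a undefined. 0a->0: no, b/ab meet in 0 with "b" left. Open state 1: 0a->1.
b: 0b undefined. 0b->0: ok.
aa: 1a undefined. 1a->0: ok.
ab: 1b undefined. 1b->0: no, b/bab meet in 0. 1b->1: no, b/baba meet in 0. Open state 2: 1b->2.
aba: 2a undefined. 2a->0: no, b/baba meet in 0. 2a->1: ok.
abb: 2b undefined. 2b->0: no, b/abb meet in 0. 2b->1: ok.
All examples now run through 3 states with every (state, symbol) defined. Accept strings end in {0}, Reject strings end in {1,2}; accept={0}.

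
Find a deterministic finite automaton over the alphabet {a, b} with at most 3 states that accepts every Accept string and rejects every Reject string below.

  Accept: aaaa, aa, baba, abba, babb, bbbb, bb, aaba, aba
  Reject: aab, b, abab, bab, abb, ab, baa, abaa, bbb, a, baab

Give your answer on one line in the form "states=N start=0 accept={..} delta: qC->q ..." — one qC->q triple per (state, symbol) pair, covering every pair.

states=3 start=0 accept={0} delta: 0a->1 0b->2 1a->0 1b->1 2a->0 2b->0

Fold the examples into a partial DFA from state 0: repeatedly fix the first undefined (state, symbol) met by the shortest-then-alphabetical prefix, trying targets in increasing order and rejecting any under which an Accept and a Reject string meet in one state with the same remainder; add a state when all current targets are rejected. Accepting states are where Accept strings end.
a: 0a undefined. 0a->0: no, aaaa/a meet in 0. Open state 1: 0a->1.
b: 0b undefined. 0b->0: no, aa/baa meet in 1 with "a" left. 0b->1: no, bb/ab meet in 1 with "b" left. Open state 2: 0b->2.
aa: 1a undefined. 1a->0: ok.
ab: 1b undefined. 1b->0: no, aaaa/abab meet in 0. 1b->1: ok.
ba: 2a undefined. 2a->0: ok.
bb: 2b undefined. 2b->0: ok.
All examples now run through 3 states with every (state, symbol) defined. Accept strings end in {0}, Reject strings end in {1,2}; accept={0}.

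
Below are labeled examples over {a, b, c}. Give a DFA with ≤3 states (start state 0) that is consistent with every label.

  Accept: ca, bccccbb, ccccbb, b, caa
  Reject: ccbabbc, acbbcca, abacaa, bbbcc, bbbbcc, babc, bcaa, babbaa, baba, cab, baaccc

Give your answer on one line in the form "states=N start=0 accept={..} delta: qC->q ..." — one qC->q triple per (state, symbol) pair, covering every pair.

states=3 start=0 accept={1} delta: 0a->0 0b->1 0c->1 1a->1 1b->2 1c->2 2a->0 2b->0 2c->2

Grow the machine one transition at a time. Run the examples from 0; the earliest place one falls off (shortest prefix, ties alphabetical) gets sent to the lowest-numbered state that keeps every Accept/Reject pair distinguishable — a pair clashes when both reach the same state with identical unread suffix — and to a fresh state only if none does.
a: 0a undefined. 0a->0: ok.
b: 0b undefined. 0b->0: no, b/babbaa meet in 0. Open state 1: 0b->1.
c: 0c undefined. 0c->0: no, b/cab meet in 1. 0c->1: ok.
ba: 1a undefined. 1a->0: no, ca/abacaa meet in 0. 1a->1: ok.
bb: 1b undefined. 1b->0: no, ca/babc meet in 1. 1b->1: no, ca/babbaa meet in 1. Open state 2: 1b->2.
bc: 1c undefined. 1c->0: no, ccccbb/cab meet in 2. 1c->1: no, ca/abacaa meet in 1. 1c->2: ok.
bbb: 2b undefined. 2b->0: ok.
bca: 2a undefined. 2a->0: ok.
bcc: 2c undefined. 2c->0: no, ca/baaccc meet in 1. 2c->1: no, ca/ccbabbc meet in 1. 2c->2: ok.
All examples now run through 3 states with every (state, symbol) defined. Accept strings end in {1}, Reject strings end in {0,2}; accept={1}.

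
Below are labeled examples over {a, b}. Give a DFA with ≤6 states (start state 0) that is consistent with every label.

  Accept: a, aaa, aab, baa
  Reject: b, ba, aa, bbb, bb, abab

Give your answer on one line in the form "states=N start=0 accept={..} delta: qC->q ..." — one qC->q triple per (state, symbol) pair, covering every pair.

states=4 start=0 accept={1} delta: 0a->1 0b->2 1a->3 1b->0 2a->0 2b->0 3a->1 3b->1

State merging on the prefix tree: take the shortest (then alphabetical) example prefix whose next move is undefined and point that move at state 0, else 1, else 2, ...; a target is out if some Accept/Reject pair would then sit in one state with the same input left (inseparable). If every existing state is out, open a new one.
a: 0a undefined. 0a->0: no, a/aa meet in 0. Open state 1: 0a->1.
b: 0b undefined. 0b->0: no, a/ba meet in 1. 0b->1: no, a/b meet in 1. Open state 2: 0b->2.
aa: 1a undefined. 1a->0: no, aab/b meet in 2. 1a->1: no, a/aa meet in 1. 1a->2: no, aaa/ba meet in 2 with "a" left. Open state 3: 1a->3.
ab: 1b undefined. 1b->0: ok.
ba: 2a undefined. 2a->0: ok.
bb: 2b undefined. 2b->0: ok.
aaa: 3a undefined. 3a->0: no, aaa/ba meet in 0. 3a->1: ok.
aab: 3b undefined. 3b->0: no, aab/ba meet in 0. 3b->1: ok.
All examples now run through 4 states with every (state, symbol) defined. Accept strings end in {1}, Reject strings end in {0,2,3}; accept={1}.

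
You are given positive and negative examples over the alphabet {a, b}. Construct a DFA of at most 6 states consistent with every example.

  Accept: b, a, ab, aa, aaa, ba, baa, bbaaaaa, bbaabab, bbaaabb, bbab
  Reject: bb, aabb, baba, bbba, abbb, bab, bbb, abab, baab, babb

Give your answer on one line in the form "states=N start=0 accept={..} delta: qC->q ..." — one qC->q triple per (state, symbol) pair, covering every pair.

Grow the machine one transition at a time. Run the examples from 0; the earliest place one falls off (shortest prefix, ties alphabetical) gets sent to the lowest-numbered state that keeps every Accept/Reject pair distinguishable — a pair clashes when both reach the same state with identical unread suffix — and to a fresh state only if none does.
a: 0a undefined. 0a->0: ok.
b: 0b undefined. 0b->0: no, b/bb meet in 0. Open state 1: 0b->1.
ba: 1a undefined. 1a->0: no, b/bab meet in 1. 1a->1: ok.
bb: 1b undefined. 1b->0: no, b/bbba meet in 1. 1b->1: no, b/bb meet in 1. Open state 2: 1b->2.
bba: 2a undefined. 2a->0: no, a/baba meet in 0. 2a->1: no, b/baba meet in 1. 2a->2: no, bbaaaaa/bb meet in 2. Open state 3: 2a->3.
bbb: 2b undefined. 2b->0: no, a/bbba meet in 0. 2b->1: no, b/bbba meet in 1. 2b->2: ok.
bbaa: 3a undefined. 3a->0: no, bbaabab/bb meet in 2. 3a->1: no, bbaaabb/bb meet in 2. 3a->2: no, bbaaaaa/baba meet in 3. 3a->3: no, bbaaaaa/baba meet in 3. Open state 4: 3a->4.
bbab: 3b undefined. 3b->0: ok.
bbaaa: 4a undefined. 4a->0: no, bbaaabb/bb meet in 2. 4a->1: no, bbaaabb/bb meet in 2. 4a->2: no, bbaaabb/bb meet in 2. 4a->3: no, bbaaaaa/baba meet in 3. 4a->4: ok.
bbaab: 4b undefined. 4b->0: ok.
All examples now run through 5 states with every (state, symbol) defined. Accept strings end in {0,1,4}, Reject strings end in {2,3}; accept={0,1,4}.

states=5 start=0 accept={0,1,4} delta: 0a->0 0b->1 1a->1 1b->2 2a->3 2b->2 3a->4 3b->0 4a->4 4b->0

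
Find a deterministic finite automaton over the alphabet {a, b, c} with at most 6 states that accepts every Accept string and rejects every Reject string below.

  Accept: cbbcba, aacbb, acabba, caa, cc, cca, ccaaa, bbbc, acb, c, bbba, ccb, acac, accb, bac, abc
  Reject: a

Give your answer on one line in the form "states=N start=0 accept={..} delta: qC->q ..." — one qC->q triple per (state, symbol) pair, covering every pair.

states=2 start=0 accept={1} delta: 0a->0 0b->1 0c->1 1a->1 1b->1 1c->1

State merging on the prefix tree: take the shortest (then alphabetical) example prefix whose next move is undefined and point that move at state 0, else 1, else 2, ...; a target is out if some Accept/Reject pair would then sit in one state with the same input left (inseparable). If every existing state is out, open a new one.
a: 0a undefined. 0a->0: ok.
b: 0b undefined. 0b->0: no, bbba/a meet in 0. Open state 1: 0b->1.
c: 0c undefined. 0c->0: no, caa/a meet in 0. 0c->1: ok.
ba: 1a undefined. 1a->0: no, caa/a meet in 0. 1a->1: ok.
bb: 1b undefined. 1b->0: no, acb/a meet in 0. 1b->1: ok.
cc: 1c undefined. 1c->0: no, cc/a meet in 0. 1c->1: ok.
All examples now run through 2 states with every (state, symbol) defined. Accept strings end in {1}, Reject strings end in {0}; accept={1}.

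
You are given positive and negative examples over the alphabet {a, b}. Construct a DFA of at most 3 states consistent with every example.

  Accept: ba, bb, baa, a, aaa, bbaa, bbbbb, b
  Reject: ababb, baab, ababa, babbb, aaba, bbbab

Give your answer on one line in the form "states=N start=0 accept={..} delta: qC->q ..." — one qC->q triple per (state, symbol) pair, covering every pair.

states=3 start=0 accept={0,1} delta: 0a->1 0b->0 1a->1 1b->2 2a->2 2b->2

Fold the examples into a partial DFA from state 0: repeatedly fix the first undefined (state, symbol) met by the shortest-then-alphabetical prefix, trying targets in increasing order and rejecting any under which an Accept and a Reject string meet in one state with the same remainder; add a state when all current targets are rejected. Accepting states are where Accept strings end.
a: 0a undefined. 0a->0: no, ba/aaba meet in 0 with "ba" left. Open state 1: 0a->1.
b: 0b undefined. 0b->0: ok.
aa: 1a undefined. 1a->0: no, ba/aaba meet in 1. 1a->1: ok.
ab: 1b undefined. 1b->0: no, ba/ababa meet in 1. 1b->1: no, ba/ababb meet in 1. Open state 2: 1b->2.
aba: 2a undefined. 2a->0: no, ba/ababa meet in 1. 2a->1: no, ba/ababa meet in 1. 2a->2: ok.
abab: 2b undefined. 2b->0: no, ba/ababa meet in 1. 2b->1: no, ba/ababa meet in 1. 2b->2: ok.
All examples now run through 3 states with every (state, symbol) defined. Accept strings end in {0,1}, Reject strings end in {2}; accept={0,1}.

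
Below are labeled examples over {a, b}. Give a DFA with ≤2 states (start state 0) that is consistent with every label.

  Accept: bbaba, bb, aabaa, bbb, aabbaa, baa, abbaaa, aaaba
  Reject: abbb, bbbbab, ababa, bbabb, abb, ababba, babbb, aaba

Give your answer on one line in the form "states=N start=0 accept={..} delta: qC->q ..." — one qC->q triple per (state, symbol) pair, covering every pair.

Grow the machine one transition at a time. Run the examples from 0; the earliest place one falls off (shortest prefix, ties alphabetical) gets sent to the lowest-numbered state that keeps every Accept/Reject pair distinguishable — a pair clashes when both reach the same state with identical unread suffix — and to a fresh state only if none does.
a: 0a undefined. 0a->0: no, bb/abb meet in 0 with "bb" left. Open state 1: 0a->1.
b: 0b undefined. 0b->0: ok.
aa: 1a undefined. 1a->0: ok.
ab: 1b undefined. 1b->0: no, bbaba/ababa meet in 1. 1b->1: ok.
All examples now run through 2 states with every (state, symbol) defined. Accept strings end in {0}, Reject strings end in {1}; accept={0}.

states=2 start=0 accept={0} delta: 0a->1 0b->0 1a->0 1b->1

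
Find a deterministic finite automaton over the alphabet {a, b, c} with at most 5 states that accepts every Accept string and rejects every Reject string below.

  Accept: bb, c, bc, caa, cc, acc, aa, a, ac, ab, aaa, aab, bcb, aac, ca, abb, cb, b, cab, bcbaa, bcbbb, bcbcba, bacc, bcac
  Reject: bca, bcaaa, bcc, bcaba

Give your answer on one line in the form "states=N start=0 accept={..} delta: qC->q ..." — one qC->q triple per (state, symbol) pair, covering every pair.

states=4 start=0 accept={0,1,2} delta: 0a->0 0b->1 0c->0 1a->0 1b->0 1c->2 2a->3 2b->0 2c->3 3a->2 3b->2 3c->0

Fold the examples into a partial DFA from state 0: repeatedly fix the first undefined (state, symbol) met by the shortest-then-alphabetical prefix, trying targets in increasing order and rejecting any under which an Accept and a Reject string meet in one state with the same remainder; add a state when all current targets are rejected. Accepting states are where Accept strings end.
a: 0a undefined. 0a->0: ok.
b: 0b undefined. 0b->0: no, cc/bcc meet in 0 with "cc" left. Open state 1: 0b->1.
c: 0c undefined. 0c->0: ok.
ba: 1a undefined. 1a->0: ok.
bb: 1b undefined. 1b->0: ok.
bc: 1c undefined. 1c->0: no, bb/bca meet in 0. 1c->1: no, bb/bca meet in 0. Open state 2: 1c->2.
bca: 2a undefined. 2a->0: no, bb/bca meet in 0. 2a->1: no, bb/bcaaa meet in 0. 2a->2: no, bc/bca meet in 2. Open state 3: 2a->3.
bcb: 2b undefined. 2b->0: ok.
bcc: 2c undefined. 2c->0: no, bb/bcc meet in 0. 2c->1: no, ab/bcc meet in 1. 2c->2: no, bc/bcc meet in 2. 2c->3: ok.
bcaa: 3a undefined. 3a->0: no, bb/bcaaa meet in 0. 3a->1: no, bb/bcaaa meet in 0. 3a->2: ok.
bcab: 3b undefined. 3b->0: no, bb/bcaba meet in 0. 3b->1: no, bb/bcaba meet in 0. 3b->2: ok.
bcac: 3c undefined. 3c->0: ok.
All examples now run through 4 states with every (state, symbol) defined. Accept strings end in {0,1,2}, Reject strings end in {3}; accept={0,1,2}.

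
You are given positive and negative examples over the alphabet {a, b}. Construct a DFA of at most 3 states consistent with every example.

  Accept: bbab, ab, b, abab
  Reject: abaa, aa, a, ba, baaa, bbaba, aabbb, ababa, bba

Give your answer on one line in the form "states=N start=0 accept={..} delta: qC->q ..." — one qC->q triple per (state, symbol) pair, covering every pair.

State merging on the prefix tree: take the shortest (then alphabetical) example prefix whose next move is undefined and point that move at state 0, else 1, else 2, ...; a target is out if some Accept/Reject pair would then sit in one state with the same input left (inseparable). If every existing state is out, open a new one.
a: 0a undefined. 0a->0: ok.
b: 0b undefined. 0b->0: no, bbab/abaa meet in 0. Open state 1: 0b->1.
ba: 1a undefined. 1a->0: ok.
bb: 1b undefined. 1b->0: no, bbab/aabbb meet in 1. 1b->1: no, bbab/aabbb meet in 1. Open state 2: 1b->2.
bba: 2a undefined. 2a->0: ok.
aabbb: 2b undefined. 2b->0: ok.
All examples now run through 3 states with every (state, symbol) defined. Accept strings end in {1}, Reject strings end in {0}; accept={1}.

states=3 start=0 accept={1} delta: 0a->0 0b->1 1a->0 1b->2 2a->0 2b->0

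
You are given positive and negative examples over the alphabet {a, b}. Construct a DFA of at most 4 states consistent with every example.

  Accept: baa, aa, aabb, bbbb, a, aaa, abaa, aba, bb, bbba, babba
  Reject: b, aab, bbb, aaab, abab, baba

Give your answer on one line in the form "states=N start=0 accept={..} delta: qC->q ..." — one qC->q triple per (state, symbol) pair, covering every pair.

states=4 start=0 accept={0,2} delta: 0a->0 0b->1 1a->2 1b->0 2a->0 2b->3 3a->1 3b->0

Grow the machine one transition at a time. Run the examples from 0; the earliest place one falls off (shortest prefix, ties alphabetical) gets sent to the lowest-numbered state that keeps every Accept/Reject pair distinguishable — a pair clashes when both reach the same state with identical unread suffix — and to a fresh state only if none does.
a: 0a undefined. 0a->0: ok.
b: 0b undefined. 0b->0: no, baa/b meet in 0. Open state 1: 0b->1.
ba: 1a undefined. 1a->0: no, baa/baba meet in 0. 1a->1: no, baa/b meet in 1. Open state 2: 1a->2.
bb: 1b undefined. 1b->0: ok.
baa: 2a undefined. 2a->0: ok.
bab: 2b undefined. 2b->0: no, baa/abab meet in 0. 2b->1: no, aba/baba meet in 2. 2b->2: no, baa/baba meet in 0. Open state 3: 2b->3.
baba: 3a undefined. 3a->0: no, baa/baba meet in 0. 3a->1: ok.
babb: 3b undefined. 3b->0: ok.
All examples now run through 4 states with every (state, symbol) defined. Accept strings end in {0,2}, Reject strings end in {1,3}; accept={0,2}.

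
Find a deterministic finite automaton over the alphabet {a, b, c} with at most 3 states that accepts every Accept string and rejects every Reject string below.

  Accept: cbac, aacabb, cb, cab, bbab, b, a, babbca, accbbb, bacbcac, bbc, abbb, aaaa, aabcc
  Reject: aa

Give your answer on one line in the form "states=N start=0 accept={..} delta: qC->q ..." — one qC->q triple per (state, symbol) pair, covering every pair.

states=3 start=0 accept={0,1} delta: 0a->1 0b->0 0c->0 1a->2 1b->0 1c->0 2a->0 2b->0 2c->0

State merging on the prefix tree: take the shortest (then alphabetical) example prefix whose next move is undefined and point that move at state 0, else 1, else 2, ...; a target is out if some Accept/Reject pair would then sit in one state with the same input left (inseparable). If every existing state is out, open a new one.
a: 0a undefined. 0a->0: no, a/aa meet in 0. Open state 1: 0a->1.
b: 0b undefined. 0b->0: ok.
c: 0c undefined. 0c->0: ok.
aa: 1a undefined. 1a->0: no, cb/aa meet in 0. 1a->1: no, a/aa meet in 1. Open state 2: 1a->2.
ab: 1b undefined. 1b->0: ok.
ac: 1c undefined. 1c->0: ok.
aaa: 2a undefined. 2a->0: ok.
aab: 2b undefined. 2b->0: ok.
aac: 2c undefined. 2c->0: ok.
All examples now run through 3 states with every (state, symbol) defined. Accept strings end in {0,1}, Reject strings end in {2}; accept={0,1}.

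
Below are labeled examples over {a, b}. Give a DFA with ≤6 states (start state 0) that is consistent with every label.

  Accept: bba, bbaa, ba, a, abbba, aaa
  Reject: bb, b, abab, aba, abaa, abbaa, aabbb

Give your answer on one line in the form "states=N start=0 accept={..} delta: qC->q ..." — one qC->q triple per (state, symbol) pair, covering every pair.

State merging on the prefix tree: take the shortest (then alphabetical) example prefix whose next move is undefined and point that move at state 0, else 1, else 2, ...; a target is out if some Accept/Reject pair would then sit in one state with the same input left (inseparable). If every existing state is out, open a new one.
a: 0a undefined. 0a->0: no, bbaa/abbaa meet in 0 with "bbaa" left. Open state 1: 0a->1.
b: 0b undefined. 0b->0: ok.
aa: 1a undefined. 1a->0: no, bbaa/bb meet in 0. 1a->1: ok.
ab: 1b undefined. 1b->0: no, bba/aba meet in 1. 1b->1: no, bba/abab meet in 1. Open state 2: 1b->2.
aba: 2a undefined. 2a->0: no, bba/abaa meet in 1. 2a->1: no, bba/aba meet in 1. 2a->2: ok.
abb: 2b undefined. 2b->0: no, bba/abbaa meet in 1. 2b->1: no, bba/abab meet in 1. 2b->2: no, abbba/abab meet in 2. Open state 3: 2b->3.
abba: 3a undefined. 3a->0: no, bba/abbaa meet in 1. 3a->1: no, bba/abbaa meet in 1. 3a->2: ok.
abbb: 3b undefined. 3b->0: ok.
All examples now run through 4 states with every (state, symbol) defined. Accept strings end in {1}, Reject strings end in {0,2,3}; accept={1}.

states=4 start=0 accept={1} delta: 0a->1 0b->0 1a->1 1b->2 2a->2 2b->3 3a->2 3b->0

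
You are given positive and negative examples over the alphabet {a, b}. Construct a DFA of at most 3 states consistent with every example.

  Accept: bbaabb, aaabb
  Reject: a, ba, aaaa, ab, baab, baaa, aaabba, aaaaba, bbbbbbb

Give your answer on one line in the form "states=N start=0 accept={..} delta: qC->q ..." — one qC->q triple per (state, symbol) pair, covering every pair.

states=3 start=0 accept={2} delta: 0a->0 0b->1 1a->0 1b->2 2a->0 2b->0

Grow the machine one transition at a time. Run the examples from 0; the earliest place one falls off (shortest prefix, ties alphabetical) gets sent to the lowest-numbered state that keeps every Accept/Reject pair distinguishable — a pair clashes when both reach the same state with identical unread suffix — and to a fresh state only if none does.
a: 0a undefined. 0a->0: ok.
b: 0b undefined. 0b->0: no, bbaabb/a meet in 0. Open state 1: 0b->1.
ba: 1a undefined. 1a->0: ok.
bb: 1b undefined. 1b->0: no, bbaabb/a meet in 0. 1b->1: no, bbaabb/ab meet in 1. Open state 2: 1b->2.
bba: 2a undefined. 2a->0: ok.
bbb: 2b undefined. 2b->0: ok.
All examples now run through 3 states with every (state, symbol) defined. Accept strings end in {2}, Reject strings end in {0,1}; accept={2}.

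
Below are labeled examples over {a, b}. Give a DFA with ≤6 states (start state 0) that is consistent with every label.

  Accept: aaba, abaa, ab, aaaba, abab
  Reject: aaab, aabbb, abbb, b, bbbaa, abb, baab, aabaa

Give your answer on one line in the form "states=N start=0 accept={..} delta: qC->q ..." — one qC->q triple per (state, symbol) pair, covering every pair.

states=5 start=0 accept={1,3} delta: 0a->1 0b->0 1a->2 1b->3 2a->0 2b->0 3a->4 3b->0 4a->1 4b->1

State merging on the prefix tree: take the shortest (then alphabetical) example prefix whose next move is undefined and point that move at state 0, else 1, else 2, ...; a target is out if some Accept/Reject pair would then sit in one state with the same input left (inseparable). If every existing state is out, open a new one.
a: 0a undefined. 0a->0: no, abaa/aabaa meet in 0 with "baa" left. Open state 1: 0a->1.
b: 0b undefined. 0b->0: ok.
aa: 1a undefined. 1a->0: no, ab/aaab meet in 1 with "b" left. 1a->1: no, abaa/aabaa meet in 1 with "baa" left. Open state 2: 1a->2.
ab: 1b undefined. 1b->0: no, abaa/bbbaa meet in 2. 1b->1: no, ab/abbb meet in 1. 1b->2: no, ab/bbbaa meet in 2. Open state 3: 1b->3.
aaa: 2a undefined. 2a->0: ok.
aab: 2b undefined. 2b->0: ok.
aba: 3a undefined. 3a->0: no, abab/aaab meet in 0. 3a->1: no, abaa/bbbaa meet in 2. 3a->2: no, abaa/aaab meet in 0. 3a->3: no, abab/abb meet in 3 with "b" left. Open state 4: 3a->4.
abb: 3b undefined. 3b->0: ok.
abaa: 4a undefined. 4a->0: no, abaa/aaab meet in 0. 4a->1: ok.
abab: 4b undefined. 4b->0: no, abab/aaab meet in 0. 4b->1: ok.
All examples now run through 5 states with every (state, symbol) defined. Accept strings end in {1,3}, Reject strings end in {0,2}; accept={1,3}.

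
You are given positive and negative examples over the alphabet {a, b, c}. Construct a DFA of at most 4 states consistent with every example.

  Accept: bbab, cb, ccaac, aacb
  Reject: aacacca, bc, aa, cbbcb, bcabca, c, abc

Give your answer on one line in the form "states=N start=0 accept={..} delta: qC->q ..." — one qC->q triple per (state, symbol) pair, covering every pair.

states=4 start=0 accept={2} delta: 0a->0 0b->1 0c->1 1a->3 1b->2 1c->1 2a->1 2b->2 2c->0 3a->3 3b->0 3c->2

Fold the examples into a partial DFA from state 0: repeatedly fix the first undefined (state, symbol) met by the shortest-then-alphabetical prefix, trying targets in increasing order and rejecting any under which an Accept and a Reject string meet in one state with the same remainder; add a state when all current targets are rejected. Accepting states are where Accept strings end.
a: 0a undefined. 0a->0: ok.
b: 0b undefined. 0b->0: no, bbab/aa meet in 0. Open state 1: 0b->1.
c: 0c undefined. 0c->0: no, ccaac/aacacca meet in 0. 0c->1: ok.
bb: 1b undefined. 1b->0: no, bbab/c meet in 1. 1b->1: no, cb/c meet in 1. Open state 2: 1b->2.
bc: 1c undefined. 1c->0: no, ccaac/c meet in 1. 1c->1: ok.
bba: 2a undefined. 2a->0: no, bbab/bc meet in 1. 2a->1: ok.
bca: 1a undefined. 1a->0: no, ccaac/bc meet in 1. 1a->1: no, ccaac/aacacca meet in 1. 1a->2: no, ccaac/bc meet in 1. Open state 3: 1a->3.
cbb: 2b undefined. 2b->0: no, bbab/cbbcb meet in 2. 2b->1: no, bbab/cbbcb meet in 2. 2b->2: ok.
bcab: 3b undefined. 3b->0: ok.
cbbc: 2c undefined. 2c->0: ok.
ccaa: 3a undefined. 3a->0: no, ccaac/bc meet in 1. 3a->1: no, ccaac/bc meet in 1. 3a->2: no, ccaac/aa meet in 0. 3a->3: ok.
aacac: 3c undefined. 3c->0: no, ccaac/aa meet in 0. 3c->1: no, ccaac/bc meet in 1. 3c->2: ok.
All examples now run through 4 states with every (state, symbol) defined. Accept strings end in {2}, Reject strings end in {0,1,3}; accept={2}.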